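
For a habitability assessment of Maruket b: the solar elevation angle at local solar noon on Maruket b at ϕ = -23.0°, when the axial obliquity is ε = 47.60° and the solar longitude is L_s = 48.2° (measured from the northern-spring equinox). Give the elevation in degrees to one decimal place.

33.6°

Solar declination: sin δ = sin ε · sin L_s = sin 47.60° × sin 48.2° = 0.55050, so δ = +33.401°.
At local noon the hour angle is zero, so the zenith angle equals |ϕ − δ| = |-23.0° − (+33.401°)| = 56.401°.
Elevation = 90° − 56.401° = 33.6°.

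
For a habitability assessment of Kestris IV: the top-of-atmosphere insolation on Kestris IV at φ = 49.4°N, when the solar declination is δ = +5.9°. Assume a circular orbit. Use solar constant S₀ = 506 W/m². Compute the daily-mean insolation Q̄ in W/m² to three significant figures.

Q̄ ≈ 125 W/m²

cos H₀ = −tan(+49.4°) tan(+5.900°) = -0.1206, H₀ = 1.6917 rad.
Bracket: H₀ sin φ sin δ + cos φ cos δ sin H₀ = 1.6917×0.75927×0.10279 + 0.65077×0.99470×0.99270 = 0.132029 + 0.642595 = 0.774624.
Q̄ = (S₀/π) × [bracket] = (506/π) × 0.774624 = 124.8 W/m².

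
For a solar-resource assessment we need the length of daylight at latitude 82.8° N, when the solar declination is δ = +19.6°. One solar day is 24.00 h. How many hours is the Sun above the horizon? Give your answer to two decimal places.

Sunrise equation: cos H₀ = −tan φ · tan δ = -2.8187 ≤ −1, so the Sun never sets (polar day) and H₀ = π.
Daylight = 2H₀/(2π) × 24.00 h = (3.1416/π) × 24.00 = 24.00 h.

24.00 h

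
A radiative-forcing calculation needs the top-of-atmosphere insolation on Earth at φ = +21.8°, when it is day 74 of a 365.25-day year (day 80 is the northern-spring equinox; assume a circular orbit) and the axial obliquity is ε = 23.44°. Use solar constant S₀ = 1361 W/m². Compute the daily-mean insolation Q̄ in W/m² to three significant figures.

Solar longitude: λ_s = 360° × (74 − 80)/365.25 = -5.914°, i.e. -5.914° + 360° = 354.086°.
sin δ = sin 23.44° × sin 354.086° = -0.04098, so δ = -2.349°.
cos H₀ = −tan(+21.8°) tan(-2.349°) = 0.0164, H₀ = 1.5544 rad.
Bracket: H₀ sin φ sin δ + cos φ cos δ sin H₀ = 1.5544×0.37137×-0.04098 + 0.92849×0.99916×0.99987 = -0.023656 + 0.927589 = 0.903933.
Q̄ = (S₀/π) × [bracket] = (1361/π) × 0.903933 = 391.6 W/m².

Q̄ ≈ 392 W/m²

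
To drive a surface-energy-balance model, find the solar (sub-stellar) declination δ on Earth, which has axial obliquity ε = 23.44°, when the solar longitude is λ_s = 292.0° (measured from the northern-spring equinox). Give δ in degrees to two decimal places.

sin δ = sin ε · sin λ_s = sin 23.44° × sin 292.0° = -0.368823.
δ = arcsin(-0.368823) = -21.64°.

δ = -21.64°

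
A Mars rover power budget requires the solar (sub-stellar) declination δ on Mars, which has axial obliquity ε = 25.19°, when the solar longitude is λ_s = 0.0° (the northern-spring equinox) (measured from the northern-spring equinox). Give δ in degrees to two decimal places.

sin δ = sin ε · sin λ_s = sin 25.19° × sin 0.0° = 0.000000.
δ = arcsin(0.000000) = +0.00°.

δ = +0.00°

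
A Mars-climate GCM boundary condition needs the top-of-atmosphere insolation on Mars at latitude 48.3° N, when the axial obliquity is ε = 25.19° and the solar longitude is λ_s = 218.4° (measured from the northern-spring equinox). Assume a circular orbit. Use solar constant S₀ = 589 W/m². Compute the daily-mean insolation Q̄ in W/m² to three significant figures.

Q̄ ≈ 67.9 W/m²

Solar declination: sin δ = sin ε · sin λ_s = sin 25.19° × sin 218.4° = -0.26437, so δ = -15.330°.
cos H₀ = −tan(+48.3°) tan(-15.330°) = 0.3077, H₀ = 1.2580 rad.
Bracket: H₀ sin φ sin δ + cos φ cos δ sin H₀ = 1.2580×0.74664×-0.26437 + 0.66523×0.96442×0.95149 = -0.248316 + 0.610439 = 0.362123.
Q̄ = (S₀/π) × [bracket] = (589/π) × 0.362123 = 67.89 W/m².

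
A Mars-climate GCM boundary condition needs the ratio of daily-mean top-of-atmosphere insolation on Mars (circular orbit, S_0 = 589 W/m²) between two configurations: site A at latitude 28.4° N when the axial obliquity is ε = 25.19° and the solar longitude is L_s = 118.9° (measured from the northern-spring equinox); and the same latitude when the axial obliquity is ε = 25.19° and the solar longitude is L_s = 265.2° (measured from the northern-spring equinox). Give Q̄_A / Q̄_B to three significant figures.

Q̄_A / Q̄_B ≈ 2.20

— Configuration A (ϕ=+28.4°):
Solar declination: sin δ = sin ε · sin L_s = sin 25.19° × sin 118.9° = 0.37262, so δ = +21.877°.
cos h₀ = −tan(+28.4°) tan(+21.877°) = -0.2171, h₀ = 1.7896 rad.
Bracket: h₀ sin ϕ sin δ + cos ϕ cos δ sin h₀ = 1.7896×0.47562×0.37262 + 0.87965×0.92799×0.97615 = 0.317163 + 0.796837 = 1.114000.
Q̄ = (S_0/π) × [bracket] = (589/π) × 1.114000 = 208.86 W/m².
— Configuration B (ϕ=+28.4°):
Solar declination: sin δ = sin ε · sin L_s = sin 25.19° × sin 265.2° = -0.42413, so δ = -25.096°.
cos h₀ = −tan(+28.4°) tan(-25.096°) = 0.2532, h₀ = 1.3148 rad.
Bracket: h₀ sin ϕ sin δ + cos ϕ cos δ sin h₀ = 1.3148×0.47562×-0.42413 + 0.87965×0.90560×0.96741 = -0.265228 + 0.770649 = 0.505421.
Q̄ = (S_0/π) × [bracket] = (589/π) × 0.505421 = 94.759 W/m².
Ratio Q̄_A / Q̄_B = 208.86 / 94.759 = 2.204.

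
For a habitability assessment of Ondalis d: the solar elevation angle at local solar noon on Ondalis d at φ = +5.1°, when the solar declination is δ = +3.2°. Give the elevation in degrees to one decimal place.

88.1°

At local noon the hour angle is zero, so the zenith angle equals |φ − δ| = |+5.1° − (+3.200°)| = 1.900°.
Elevation = 90° − 1.900° = 88.1°.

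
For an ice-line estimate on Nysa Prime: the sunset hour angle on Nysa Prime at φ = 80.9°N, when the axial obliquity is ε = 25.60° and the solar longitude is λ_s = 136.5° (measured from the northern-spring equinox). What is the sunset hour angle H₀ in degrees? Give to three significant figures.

H₀ = 180°

Solar declination: sin δ = sin ε · sin λ_s = sin 25.60° × sin 136.5° = 0.29743, so δ = +17.303°.
Sunrise equation: cos H₀ = −tan φ · tan δ = -1.9449 ≤ −1, so the host star never sets (polar day) and H₀ = π.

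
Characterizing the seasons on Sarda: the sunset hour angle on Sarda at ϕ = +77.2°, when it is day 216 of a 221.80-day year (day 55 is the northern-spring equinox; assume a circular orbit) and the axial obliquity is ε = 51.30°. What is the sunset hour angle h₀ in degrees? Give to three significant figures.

Solar longitude: L_s = 360° × (216 − 55)/221.80 = 261.317°.
sin δ = sin 51.30° × sin 261.317° = -0.77148, so δ = -50.487°.
cos h₀ = −tan ϕ · tan δ = 5.3371 ≥ 1, so the host star never rises (polar night) and h₀ = 0.

h₀ = 0.00°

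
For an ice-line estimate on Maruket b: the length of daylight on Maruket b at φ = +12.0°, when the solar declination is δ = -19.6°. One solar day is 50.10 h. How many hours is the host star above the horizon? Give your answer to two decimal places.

23.84 h

cos H₀ = −tan φ · tan δ = −tan(+12.0°) × tan(-19.600°) = 0.0757, so H₀ = 1.4950 rad = 85.66°.
Daylight = 2H₀/(2π) × 50.10 h = (1.4950/π) × 50.10 = 23.84 h.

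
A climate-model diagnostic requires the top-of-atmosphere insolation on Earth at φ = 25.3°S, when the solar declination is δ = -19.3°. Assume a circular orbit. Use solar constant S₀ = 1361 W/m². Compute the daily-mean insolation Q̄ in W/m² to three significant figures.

Q̄ ≈ 471 W/m²

cos H₀ = −tan(-25.3°) tan(-19.300°) = -0.1655, H₀ = 1.7371 rad.
Bracket: H₀ sin φ sin δ + cos φ cos δ sin H₀ = 1.7371×-0.42736×-0.33051 + 0.90408×0.94380×0.98620 = 0.245360 + 0.841496 = 1.086856.
Q̄ = (S₀/π) × [bracket] = (1361/π) × 1.086856 = 470.8 W/m².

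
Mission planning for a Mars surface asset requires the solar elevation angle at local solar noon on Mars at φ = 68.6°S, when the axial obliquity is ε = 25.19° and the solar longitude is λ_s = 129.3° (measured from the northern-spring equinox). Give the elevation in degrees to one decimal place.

Solar declination: sin δ = sin ε · sin λ_s = sin 25.19° × sin 129.3° = 0.32936, so δ = +19.230°.
At local noon the hour angle is zero, so the zenith angle equals |φ − δ| = |-68.6° − (+19.230°)| = 87.830°.
Elevation = 90° − 87.830° = 2.2°.

2.2°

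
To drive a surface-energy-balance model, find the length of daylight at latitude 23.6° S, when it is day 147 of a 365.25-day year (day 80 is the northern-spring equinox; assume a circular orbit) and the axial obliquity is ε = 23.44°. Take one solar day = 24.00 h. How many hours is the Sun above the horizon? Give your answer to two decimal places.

10.69 h

Solar longitude: L_s = 360° × (147 − 80)/365.25 = 66.037°.
sin δ = sin 23.44° × sin 66.037° = 0.36350, so δ = +21.315°.
cos h₀ = −tan ϕ · tan δ = −tan(-23.6°) × tan(+21.315°) = 0.1705, so h₀ = 1.3995 rad = 80.18°.
Daylight = 2h₀/(2π) × 24.00 h = (1.3995/π) × 24.00 = 10.69 h.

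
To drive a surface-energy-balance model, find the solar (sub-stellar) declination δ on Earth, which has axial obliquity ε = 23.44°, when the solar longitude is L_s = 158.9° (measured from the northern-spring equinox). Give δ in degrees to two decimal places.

δ = +8.23°

sin δ = sin ε · sin L_s = sin 23.44° × sin 158.9° = 0.143203.
δ = arcsin(0.143203) = +8.23°.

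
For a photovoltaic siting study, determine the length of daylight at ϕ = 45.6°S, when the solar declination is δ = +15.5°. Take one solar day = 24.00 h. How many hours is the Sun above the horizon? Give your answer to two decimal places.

9.81 h

cos h₀ = −tan ϕ · tan δ = −tan(-45.6°) × tan(+15.500°) = 0.2832, so h₀ = 1.2837 rad = 73.55°.
Daylight = 2h₀/(2π) × 24.00 h = (1.2837/π) × 24.00 = 9.81 h.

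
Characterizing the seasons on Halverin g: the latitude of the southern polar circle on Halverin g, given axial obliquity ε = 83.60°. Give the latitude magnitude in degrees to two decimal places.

6.40°

The polar circle is the lowest latitude that experiences at least one full rotation of continuous darkness at the northern-summer solstice; it lies at |ϕ| = 90° − ε = 90° − 83.60° = 6.40°.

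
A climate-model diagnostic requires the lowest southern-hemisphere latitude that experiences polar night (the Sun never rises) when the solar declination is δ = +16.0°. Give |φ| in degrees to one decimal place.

Polar night requires cos H₀ = −tan φ tan δ ≥ 1, i.e. tan φ tan δ ≤ −1.
The boundary is |tan φ| · |tan δ| = 1, so |φ| = 90° − |δ| = 90° − 16.0° = 74.0° in the southern hemisphere.

|φ| = 74.0°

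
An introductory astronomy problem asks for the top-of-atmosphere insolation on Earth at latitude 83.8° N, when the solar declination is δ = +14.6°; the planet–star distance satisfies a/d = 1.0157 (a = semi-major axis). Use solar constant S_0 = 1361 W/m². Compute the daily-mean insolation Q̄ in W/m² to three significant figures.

Q̄ ≈ 352 W/m²

cos h₀ = −tan(+83.8°) tan(+14.600°) = -2.3978 ≤ −1 ⇒ polar day, h₀ = π.
Bracket: h₀ sin ϕ sin δ + cos ϕ cos δ sin h₀ = 3.1416×0.99415×0.25207 + 0.10800×0.96771×0.00000 = 0.787270 + 0.000000 = 0.787270.
Inverse-square distance factor (a/d)² = 1.0157² = 1.031646.
Q̄ = (S_0/π) × 1.031646 × [bracket] = (1361/π) × 1.031646 × 0.787270 = 351.9 W/m².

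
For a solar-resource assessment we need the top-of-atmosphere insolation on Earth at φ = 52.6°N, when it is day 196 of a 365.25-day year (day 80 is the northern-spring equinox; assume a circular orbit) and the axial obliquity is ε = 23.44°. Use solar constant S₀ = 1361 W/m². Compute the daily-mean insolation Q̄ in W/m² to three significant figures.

Q̄ ≈ 474 W/m²

Solar longitude: λ_s = 360° × (196 − 80)/365.25 = 114.333°.
sin δ = sin 23.44° × sin 114.333° = 0.36245, so δ = +21.251°.
cos H₀ = −tan(+52.6°) tan(+21.251°) = -0.5087, H₀ = 2.1044 rad.
Bracket: H₀ sin φ sin δ + cos φ cos δ sin H₀ = 2.1044×0.79441×0.36245 + 0.60738×0.93200×0.86097 = 0.605928 + 0.487376 = 1.093304.
Q̄ = (S₀/π) × [bracket] = (1361/π) × 1.093304 = 473.6 W/m².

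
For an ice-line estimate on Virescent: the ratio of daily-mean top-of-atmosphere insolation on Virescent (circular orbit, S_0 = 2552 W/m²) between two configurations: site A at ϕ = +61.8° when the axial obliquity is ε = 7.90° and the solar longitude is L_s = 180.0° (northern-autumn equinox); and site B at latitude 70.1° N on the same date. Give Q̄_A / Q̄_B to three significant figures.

Q̄_A / Q̄_B ≈ 1.39

— Configuration A (ϕ=+61.8°):
Solar declination: sin δ = sin ε · sin L_s = sin 7.90° × sin 180.0° = 0.00000, so δ = +0.000°.
cos h₀ = −tan(+61.8°) tan(+0.000°) = -0.0000, h₀ = 1.5708 rad.
Bracket: h₀ sin ϕ sin δ + cos ϕ cos δ sin h₀ = 1.5708×0.88130×0.00000 + 0.47255×1.00000×1.00000 = 0.000000 + 0.472550 = 0.472550.
Q̄ = (S_0/π) × [bracket] = (2552/π) × 0.472550 = 383.87 W/m².
— Configuration B (ϕ=+70.1°):
cos h₀ = −tan(+70.1°) tan(+0.000°) = -0.0000, h₀ = 1.5708 rad.
Bracket: h₀ sin ϕ sin δ + cos ϕ cos δ sin h₀ = 1.5708×0.94029×0.00000 + 0.34038×1.00000×1.00000 = 0.000000 + 0.340380 = 0.340380.
Q̄ = (S_0/π) × [bracket] = (2552/π) × 0.340380 = 276.50 W/m².
Ratio Q̄_A / Q̄_B = 383.87 / 276.50 = 1.388.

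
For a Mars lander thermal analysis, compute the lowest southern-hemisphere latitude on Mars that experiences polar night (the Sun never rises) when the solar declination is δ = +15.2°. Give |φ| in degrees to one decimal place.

Polar night requires cos H₀ = −tan φ tan δ ≥ 1, i.e. tan φ tan δ ≤ −1.
The boundary is |tan φ| · |tan δ| = 1, so |φ| = 90° − |δ| = 90° − 15.2° = 74.8° in the southern hemisphere.

|φ| = 74.8°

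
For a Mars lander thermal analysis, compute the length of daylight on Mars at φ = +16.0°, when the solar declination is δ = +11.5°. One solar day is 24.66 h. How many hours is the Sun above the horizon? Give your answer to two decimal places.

cos H₀ = −tan φ · tan δ = −tan(+16.0°) × tan(+11.500°) = -0.0583, so H₀ = 1.6292 rad = 93.34°.
Daylight = 2H₀/(2π) × 24.66 h = (1.6292/π) × 24.66 = 12.79 h.

12.79 h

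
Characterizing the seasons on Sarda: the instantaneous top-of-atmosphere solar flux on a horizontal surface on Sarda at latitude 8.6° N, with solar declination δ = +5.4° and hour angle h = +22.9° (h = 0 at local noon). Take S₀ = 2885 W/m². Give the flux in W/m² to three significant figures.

cos θ_z = sin φ sin δ + cos φ cos δ cos h = 0.014073 + 0.906786 = 0.920859.
Flux = S₀ · cos θ_z = 2885 × 0.920859 = 2657 W/m².

2.66e+03 W/m²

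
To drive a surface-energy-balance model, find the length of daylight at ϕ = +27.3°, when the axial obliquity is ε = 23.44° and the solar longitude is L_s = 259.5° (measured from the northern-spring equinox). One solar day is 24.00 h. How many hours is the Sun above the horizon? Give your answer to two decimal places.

Solar declination: sin δ = sin ε · sin L_s = sin 23.44° × sin 259.5° = -0.39113, so δ = -23.025°.
cos h₀ = −tan ϕ · tan δ = −tan(+27.3°) × tan(-23.025°) = 0.2194, so h₀ = 1.3496 rad = 77.33°.
Daylight = 2h₀/(2π) × 24.00 h = (1.3496/π) × 24.00 = 10.31 h.

10.31 h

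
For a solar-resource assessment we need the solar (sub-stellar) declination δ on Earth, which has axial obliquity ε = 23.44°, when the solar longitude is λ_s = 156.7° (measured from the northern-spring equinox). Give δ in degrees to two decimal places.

δ = +9.05°

sin δ = sin ε · sin λ_s = sin 23.44° × sin 156.7° = 0.157343.
δ = arcsin(0.157343) = +9.05°.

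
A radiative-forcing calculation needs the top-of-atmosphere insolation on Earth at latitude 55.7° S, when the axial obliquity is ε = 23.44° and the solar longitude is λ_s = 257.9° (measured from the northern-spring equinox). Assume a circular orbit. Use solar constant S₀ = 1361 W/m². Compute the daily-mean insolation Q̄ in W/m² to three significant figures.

Solar declination: sin δ = sin ε · sin λ_s = sin 23.44° × sin 257.9° = -0.38895, so δ = -22.889°.
cos H₀ = −tan(-55.7°) tan(-22.889°) = -0.6189, H₀ = 2.2382 rad.
Bracket: H₀ sin φ sin δ + cos φ cos δ sin H₀ = 2.2382×-0.82610×-0.38895 + 0.56353×0.92126×0.78546 = 0.719160 + 0.407778 = 1.126938.
Q̄ = (S₀/π) × [bracket] = (1361/π) × 1.126938 = 488.2 W/m².

Q̄ ≈ 488 W/m²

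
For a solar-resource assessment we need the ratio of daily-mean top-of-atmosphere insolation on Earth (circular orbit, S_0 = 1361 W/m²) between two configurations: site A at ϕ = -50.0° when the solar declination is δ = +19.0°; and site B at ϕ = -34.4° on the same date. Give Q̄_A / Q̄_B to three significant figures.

— Configuration A (ϕ=-50.0°):
cos h₀ = −tan(-50.0°) tan(+19.000°) = 0.4104, h₀ = 1.1480 rad.
Bracket: h₀ sin ϕ sin δ + cos ϕ cos δ sin h₀ = 1.1480×-0.76604×0.32557 + 0.64279×0.94552×0.91193 = -0.286311 + 0.554244 = 0.267933.
Q̄ = (S_0/π) × [bracket] = (1361/π) × 0.267933 = 116.07 W/m².
— Configuration B (ϕ=-34.4°):
cos h₀ = −tan(-34.4°) tan(+19.000°) = 0.2358, h₀ = 1.3328 rad.
Bracket: h₀ sin ϕ sin δ + cos ϕ cos δ sin h₀ = 1.3328×-0.56497×0.32557 + 0.82511×0.94552×0.97181 = -0.245152 + 0.758165 = 0.513013.
Q̄ = (S_0/π) × [bracket] = (1361/π) × 0.513013 = 222.25 W/m².
Ratio Q̄_A / Q̄_B = 116.07 / 222.25 = 0.5222.

Q̄_A / Q̄_B ≈ 0.522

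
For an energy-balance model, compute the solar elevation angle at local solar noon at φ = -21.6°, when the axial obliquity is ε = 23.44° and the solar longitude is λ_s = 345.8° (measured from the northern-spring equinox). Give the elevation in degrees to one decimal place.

74.0°

Solar declination: sin δ = sin ε · sin λ_s = sin 23.44° × sin 345.8° = -0.09758, so δ = -5.600°.
At local noon the hour angle is zero, so the zenith angle equals |φ − δ| = |-21.6° − (-5.600°)| = 16.000°.
Elevation = 90° − 16.000° = 74.0°.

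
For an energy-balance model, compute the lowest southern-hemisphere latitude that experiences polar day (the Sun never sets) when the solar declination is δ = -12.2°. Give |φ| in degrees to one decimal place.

|φ| = 77.8°

Polar day requires cos H₀ = −tan φ tan δ ≤ −1, i.e. tan φ tan δ ≥ 1.
The boundary is |tan φ| · |tan δ| = 1, so |φ| = 90° − |δ| = 90° − 12.2° = 77.8° in the southern hemisphere.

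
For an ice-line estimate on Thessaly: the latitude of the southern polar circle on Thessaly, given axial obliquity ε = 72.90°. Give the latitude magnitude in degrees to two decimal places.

The polar circle is the lowest latitude that experiences at least one full rotation of continuous darkness at the northern-summer solstice; it lies at |φ| = 90° − ε = 90° − 72.90° = 17.10°.

17.10°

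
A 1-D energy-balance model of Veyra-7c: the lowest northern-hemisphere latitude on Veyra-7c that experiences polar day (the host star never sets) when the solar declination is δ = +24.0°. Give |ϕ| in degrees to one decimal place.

|ϕ| = 66.0°

Polar day requires cos h₀ = −tan ϕ tan δ ≤ −1, i.e. tan ϕ tan δ ≥ 1.
The boundary is |tan ϕ| · |tan δ| = 1, so |ϕ| = 90° − |δ| = 90° − 24.0° = 66.0° in the northern hemisphere.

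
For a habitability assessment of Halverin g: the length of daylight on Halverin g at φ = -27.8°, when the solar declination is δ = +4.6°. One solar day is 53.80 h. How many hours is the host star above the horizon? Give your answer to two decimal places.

26.17 h

cos H₀ = −tan φ · tan δ = −tan(-27.8°) × tan(+4.600°) = 0.0424, so H₀ = 1.5284 rad = 87.57°.
Daylight = 2H₀/(2π) × 53.80 h = (1.5284/π) × 53.80 = 26.17 h.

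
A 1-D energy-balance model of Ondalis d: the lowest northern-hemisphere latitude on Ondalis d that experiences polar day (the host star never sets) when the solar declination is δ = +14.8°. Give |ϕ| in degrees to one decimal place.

|ϕ| = 75.2°

Polar day requires cos h₀ = −tan ϕ tan δ ≤ −1, i.e. tan ϕ tan δ ≥ 1.
The boundary is |tan ϕ| · |tan δ| = 1, so |ϕ| = 90° − |δ| = 90° − 14.8° = 75.2° in the northern hemisphere.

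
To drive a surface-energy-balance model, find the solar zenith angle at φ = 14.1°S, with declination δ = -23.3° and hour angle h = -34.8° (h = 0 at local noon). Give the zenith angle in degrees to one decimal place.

θ_z = 34.1°

cos θ_z = sin φ sin δ + cos φ cos δ cos h = 0.096361 + 0.731460 = 0.827821.
θ_z = arccos(0.827821) = 34.1°.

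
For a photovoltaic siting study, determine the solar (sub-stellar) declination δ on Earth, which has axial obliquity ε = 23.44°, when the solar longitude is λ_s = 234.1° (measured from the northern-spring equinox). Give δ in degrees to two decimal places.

sin δ = sin ε · sin λ_s = sin 23.44° × sin 234.1° = -0.322225.
δ = arcsin(-0.322225) = -18.80°.

δ = -18.80°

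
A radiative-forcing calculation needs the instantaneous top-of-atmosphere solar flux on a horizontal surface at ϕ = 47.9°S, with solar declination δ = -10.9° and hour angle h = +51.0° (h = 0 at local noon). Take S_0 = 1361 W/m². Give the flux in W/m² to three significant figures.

755 W/m²

cos θ_z = sin ϕ sin δ + cos ϕ cos δ cos h = 0.140304 + 0.414301 = 0.554605.
Flux = S_0 · cos θ_z = 1361 × 0.554605 = 754.8 W/m².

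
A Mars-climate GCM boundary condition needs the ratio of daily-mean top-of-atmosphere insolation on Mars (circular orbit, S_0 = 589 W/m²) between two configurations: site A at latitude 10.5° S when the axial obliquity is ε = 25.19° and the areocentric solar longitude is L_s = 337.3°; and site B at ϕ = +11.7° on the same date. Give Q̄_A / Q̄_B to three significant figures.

— Configuration A (ϕ=-10.5°):
sin δ = sin 25.19° × sin 337.3° = -0.16425, so δ = -9.454°.
cos h₀ = −tan(-10.5°) tan(-9.454°) = -0.0309, h₀ = 1.6017 rad.
Bracket: h₀ sin ϕ sin δ + cos ϕ cos δ sin h₀ = 1.6017×-0.18224×-0.16425 + 0.98325×0.98642×0.99952 = 0.047944 + 0.969432 = 1.017376.
Q̄ = (S_0/π) × [bracket] = (589/π) × 1.017376 = 190.74 W/m².
— Configuration B (ϕ=+11.7°):
cos h₀ = −tan(+11.7°) tan(-9.454°) = 0.0345, h₀ = 1.5363 rad.
Bracket: h₀ sin ϕ sin δ + cos ϕ cos δ sin h₀ = 1.5363×0.20279×-0.16425 + 0.97922×0.98642×0.99941 = -0.051171 + 0.965352 = 0.914181.
Q̄ = (S_0/π) × [bracket] = (589/π) × 0.914181 = 171.39 W/m².
Ratio Q̄_A / Q̄_B = 190.74 / 171.39 = 1.113.

Q̄_A / Q̄_B ≈ 1.11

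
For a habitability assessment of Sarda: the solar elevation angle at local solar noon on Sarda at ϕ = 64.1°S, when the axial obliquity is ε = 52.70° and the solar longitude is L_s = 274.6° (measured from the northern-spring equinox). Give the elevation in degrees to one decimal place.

78.4°

Solar declination: sin δ = sin ε · sin L_s = sin 52.70° × sin 274.6° = -0.79291, so δ = -52.458°.
At local noon the hour angle is zero, so the zenith angle equals |ϕ − δ| = |-64.1° − (-52.458°)| = 11.642°.
Elevation = 90° − 11.642° = 78.4°.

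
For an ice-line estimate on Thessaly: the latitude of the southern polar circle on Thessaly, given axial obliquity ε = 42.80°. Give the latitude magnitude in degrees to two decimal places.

The polar circle is the lowest latitude that experiences at least one full rotation of continuous darkness at the northern-summer solstice; it lies at |φ| = 90° − ε = 90° − 42.80° = 47.20°.

47.20°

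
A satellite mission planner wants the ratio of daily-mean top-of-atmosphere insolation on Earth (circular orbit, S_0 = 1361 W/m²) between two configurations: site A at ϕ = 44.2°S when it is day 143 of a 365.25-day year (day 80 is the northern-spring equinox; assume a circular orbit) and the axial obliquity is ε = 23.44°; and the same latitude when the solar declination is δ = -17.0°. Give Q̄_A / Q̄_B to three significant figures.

Q̄_A / Q̄_B ≈ 0.320

— Configuration A (ϕ=-44.2°):
Solar longitude: L_s = 360° × (143 − 80)/365.25 = 62.094°.
sin δ = sin 23.44° × sin 62.094° = 0.35153, so δ = +20.581°.
cos h₀ = −tan(-44.2°) tan(+20.581°) = 0.3652, h₀ = 1.1970 rad.
Bracket: h₀ sin ϕ sin δ + cos ϕ cos δ sin h₀ = 1.1970×-0.69717×0.35153 + 0.71691×0.93618×0.93095 = -0.293356 + 0.624813 = 0.331457.
Q̄ = (S_0/π) × [bracket] = (1361/π) × 0.331457 = 143.59 W/m².
— Configuration B (ϕ=-44.2°):
cos h₀ = −tan(-44.2°) tan(-17.000°) = -0.2973, h₀ = 1.8727 rad.
Bracket: h₀ sin ϕ sin δ + cos ϕ cos δ sin h₀ = 1.8727×-0.69717×-0.29237 + 0.71691×0.95630×0.95478 = 0.381715 + 0.654579 = 1.036294.
Q̄ = (S_0/π) × [bracket] = (1361/π) × 1.036294 = 448.94 W/m².
Ratio Q̄_A / Q̄_B = 143.59 / 448.94 = 0.3198.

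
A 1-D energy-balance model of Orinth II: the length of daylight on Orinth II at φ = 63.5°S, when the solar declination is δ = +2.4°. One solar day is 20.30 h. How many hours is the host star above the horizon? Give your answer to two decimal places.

9.61 h

cos H₀ = −tan φ · tan δ = −tan(-63.5°) × tan(+2.400°) = 0.0841, so H₀ = 1.4866 rad = 85.18°.
Daylight = 2H₀/(2π) × 20.30 h = (1.4866/π) × 20.30 = 9.61 h.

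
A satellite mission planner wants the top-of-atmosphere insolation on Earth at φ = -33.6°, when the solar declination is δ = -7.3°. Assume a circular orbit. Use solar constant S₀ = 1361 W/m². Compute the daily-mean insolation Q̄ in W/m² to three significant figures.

cos H₀ = −tan(-33.6°) tan(-7.300°) = -0.0851, H₀ = 1.6560 rad.
Bracket: H₀ sin φ sin δ + cos φ cos δ sin H₀ = 1.6560×-0.55339×-0.12706 + 0.83292×0.99189×0.99637 = 0.116440 + 0.823166 = 0.939606.
Q̄ = (S₀/π) × [bracket] = (1361/π) × 0.939606 = 407.1 W/m².

Q̄ ≈ 407 W/m²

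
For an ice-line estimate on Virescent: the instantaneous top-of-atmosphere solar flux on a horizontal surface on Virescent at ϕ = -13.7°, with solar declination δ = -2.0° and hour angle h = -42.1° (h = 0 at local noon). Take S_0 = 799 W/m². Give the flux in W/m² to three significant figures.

cos θ_z = sin ϕ sin δ + cos ϕ cos δ cos h = 0.008266 + 0.720427 = 0.728693.
Flux = S_0 · cos θ_z = 799 × 0.728693 = 582.2 W/m².

582 W/m²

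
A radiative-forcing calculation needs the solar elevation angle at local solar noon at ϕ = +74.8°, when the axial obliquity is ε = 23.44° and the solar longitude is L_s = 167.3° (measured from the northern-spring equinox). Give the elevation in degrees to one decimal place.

Solar declination: sin δ = sin ε · sin L_s = sin 23.44° × sin 167.3° = 0.08745, so δ = +5.017°.
At local noon the hour angle is zero, so the zenith angle equals |ϕ − δ| = |+74.8° − (+5.017°)| = 69.783°.
Elevation = 90° − 69.783° = 20.2°.

20.2°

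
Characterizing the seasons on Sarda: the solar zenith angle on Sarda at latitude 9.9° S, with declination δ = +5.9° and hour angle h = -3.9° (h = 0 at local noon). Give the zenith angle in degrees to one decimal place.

θ_z = 16.3°

cos θ_z = sin φ sin δ + cos φ cos δ cos h = -0.017673 + 0.977622 = 0.959949.
θ_z = arccos(0.959949) = 16.3°.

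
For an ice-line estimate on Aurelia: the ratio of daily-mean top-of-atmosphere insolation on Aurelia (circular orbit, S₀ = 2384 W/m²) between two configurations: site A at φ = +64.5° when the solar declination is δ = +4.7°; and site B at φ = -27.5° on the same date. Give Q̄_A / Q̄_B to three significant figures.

— Configuration A (φ=+64.5°):
cos H₀ = −tan(+64.5°) tan(+4.700°) = -0.1724, H₀ = 1.7440 rad.
Bracket: H₀ sin φ sin δ + cos φ cos δ sin H₀ = 1.7440×0.90259×0.08194 + 0.43051×0.99664×0.98503 = 0.128983 + 0.422640 = 0.551623.
Q̄ = (S₀/π) × [bracket] = (2384/π) × 0.551623 = 418.60 W/m².
— Configuration B (φ=-27.5°):
cos H₀ = −tan(-27.5°) tan(+4.700°) = 0.0428, H₀ = 1.5280 rad.
Bracket: H₀ sin φ sin δ + cos φ cos δ sin H₀ = 1.5280×-0.46175×0.08194 + 0.88701×0.99664×0.99908 = -0.057813 + 0.883216 = 0.825403.
Q̄ = (S₀/π) × [bracket] = (2384/π) × 0.825403 = 626.36 W/m².
Ratio Q̄_A / Q̄_B = 418.60 / 626.36 = 0.6683.

Q̄_A / Q̄_B ≈ 0.668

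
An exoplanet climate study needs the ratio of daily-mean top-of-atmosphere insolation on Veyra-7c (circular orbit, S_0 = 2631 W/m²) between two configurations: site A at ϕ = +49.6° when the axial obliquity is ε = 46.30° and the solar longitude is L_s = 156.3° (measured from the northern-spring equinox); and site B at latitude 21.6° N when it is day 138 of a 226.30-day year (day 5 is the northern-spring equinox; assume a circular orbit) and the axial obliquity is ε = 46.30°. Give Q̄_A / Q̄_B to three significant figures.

— Configuration A (ϕ=+49.6°):
Solar declination: sin δ = sin ε · sin L_s = sin 46.30° × sin 156.3° = 0.29060, so δ = +16.894°.
cos h₀ = −tan(+49.6°) tan(+16.894°) = -0.3568, h₀ = 1.9357 rad.
Bracket: h₀ sin ϕ sin δ + cos ϕ cos δ sin h₀ = 1.9357×0.76154×0.29060 + 0.64812×0.95685×0.93416 = 0.428377 + 0.579323 = 1.007700.
Q̄ = (S_0/π) × [bracket] = (2631/π) × 1.007700 = 843.92 W/m².
— Configuration B (ϕ=+21.6°):
Solar longitude: L_s = 360° × (138 − 5)/226.30 = 211.578°.
sin δ = sin 46.30° × sin 211.578° = -0.37858, so δ = -22.246°.
cos h₀ = −tan(+21.6°) tan(-22.246°) = 0.1619, h₀ = 1.4081 rad.
Bracket: h₀ sin ϕ sin δ + cos ϕ cos δ sin h₀ = 1.4081×0.36812×-0.37858 + 0.92978×0.92557×0.98680 = -0.196237 + 0.849217 = 0.652980.
Q̄ = (S_0/π) × [bracket] = (2631/π) × 0.652980 = 546.85 W/m².
Ratio Q̄_A / Q̄_B = 843.92 / 546.85 = 1.543.

Q̄_A / Q̄_B ≈ 1.54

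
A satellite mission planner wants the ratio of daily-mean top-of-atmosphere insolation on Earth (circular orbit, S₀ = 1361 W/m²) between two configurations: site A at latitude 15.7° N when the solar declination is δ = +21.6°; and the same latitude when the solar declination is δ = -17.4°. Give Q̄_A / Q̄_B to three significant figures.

Q̄_A / Q̄_B ≈ 1.33

— Configuration A (φ=+15.7°):
cos H₀ = −tan(+15.7°) tan(+21.600°) = -0.1113, H₀ = 1.6823 rad.
Bracket: H₀ sin φ sin δ + cos φ cos δ sin H₀ = 1.6823×0.27060×0.36812 + 0.96269×0.92978×0.99379 = 0.167579 + 0.889531 = 1.057110.
Q̄ = (S₀/π) × [bracket] = (1361/π) × 1.057110 = 457.96 W/m².
— Configuration B (φ=+15.7°):
cos H₀ = −tan(+15.7°) tan(-17.400°) = 0.0881, H₀ = 1.4826 rad.
Bracket: H₀ sin φ sin δ + cos φ cos δ sin H₀ = 1.4826×0.27060×-0.29904 + 0.96269×0.95424×0.99611 = -0.119972 + 0.915064 = 0.795092.
Q̄ = (S₀/π) × [bracket] = (1361/π) × 0.795092 = 344.45 W/m².
Ratio Q̄_A / Q̄_B = 457.96 / 344.45 = 1.330.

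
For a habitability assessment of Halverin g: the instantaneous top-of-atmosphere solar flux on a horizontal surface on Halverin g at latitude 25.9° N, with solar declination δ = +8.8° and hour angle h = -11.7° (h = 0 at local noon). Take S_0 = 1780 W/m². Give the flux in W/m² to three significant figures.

cos θ_z = sin ϕ sin δ + cos ϕ cos δ cos h = 0.066824 + 0.870498 = 0.937322.
Flux = S_0 · cos θ_z = 1780 × 0.937322 = 1668 W/m².

1.67e+03 W/m²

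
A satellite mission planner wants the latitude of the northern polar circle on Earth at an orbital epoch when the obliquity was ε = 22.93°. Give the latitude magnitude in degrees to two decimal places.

The polar circle is the lowest latitude that experiences at least one full rotation of continuous daylight at the northern-summer solstice; it lies at |ϕ| = 90° − ε = 90° − 22.93° = 67.07°.

67.07°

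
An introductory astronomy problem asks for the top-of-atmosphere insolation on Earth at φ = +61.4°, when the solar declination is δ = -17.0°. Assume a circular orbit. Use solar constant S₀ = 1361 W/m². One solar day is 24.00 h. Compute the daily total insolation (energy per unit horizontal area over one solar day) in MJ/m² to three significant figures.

4.81 MJ/m²

cos H₀ = −tan(+61.4°) tan(-17.000°) = 0.5607, H₀ = 0.9755 rad.
Bracket: H₀ sin φ sin δ + cos φ cos δ sin H₀ = 0.9755×0.87798×-0.29237 + 0.47869×0.95630×0.82799 = -0.250406 + 0.379030 = 0.128624.
Q̄ = (S₀/π) × [bracket] = (1361/π) × 0.128624 = 55.722 W/m².
Daily total = Q̄ × 24.00 h × 3600 s/h = 55.722 × 24.00 × 3600 / 10⁶ = 4.814 MJ/m².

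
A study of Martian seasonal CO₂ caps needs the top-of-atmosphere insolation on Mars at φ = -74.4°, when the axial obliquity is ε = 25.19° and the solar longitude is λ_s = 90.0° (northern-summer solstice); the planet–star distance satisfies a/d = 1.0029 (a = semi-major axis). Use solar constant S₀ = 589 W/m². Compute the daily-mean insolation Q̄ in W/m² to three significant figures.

Q̄ ≈ 0.00 W/m²

Solar declination: sin δ = sin ε · sin λ_s = sin 25.19° × sin 90.0° = 0.42562, so δ = +25.190°.
cos H₀ = −tan(-74.4°) tan(+25.190°) = 1.6846 ≥ 1 ⇒ polar night, H₀ = 0 and Q̄ = 0.
Inverse-square distance factor (a/d)² = 1.0029² = 1.005808.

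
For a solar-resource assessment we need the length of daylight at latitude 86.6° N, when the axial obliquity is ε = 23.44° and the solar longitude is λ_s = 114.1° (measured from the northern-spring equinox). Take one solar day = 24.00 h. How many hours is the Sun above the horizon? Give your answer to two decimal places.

24.00 h

Solar declination: sin δ = sin ε · sin λ_s = sin 23.44° × sin 114.1° = 0.36311, so δ = +21.292°.
Sunrise equation: cos H₀ = −tan φ · tan δ = -6.5597 ≤ −1, so the Sun never sets (polar day) and H₀ = π.
Daylight = 2H₀/(2π) × 24.00 h = (3.1416/π) × 24.00 = 24.00 h.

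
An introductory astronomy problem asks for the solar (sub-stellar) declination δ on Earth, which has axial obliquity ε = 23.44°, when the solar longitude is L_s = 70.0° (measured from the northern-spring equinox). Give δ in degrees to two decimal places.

δ = +21.95°

sin δ = sin ε · sin L_s = sin 23.44° × sin 70.0° = 0.373799.
δ = arcsin(0.373799) = +21.95°.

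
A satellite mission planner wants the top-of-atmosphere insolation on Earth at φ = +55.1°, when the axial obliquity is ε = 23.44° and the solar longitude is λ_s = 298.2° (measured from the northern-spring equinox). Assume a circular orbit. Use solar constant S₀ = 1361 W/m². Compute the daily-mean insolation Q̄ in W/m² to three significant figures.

Solar declination: sin δ = sin ε · sin λ_s = sin 23.44° × sin 298.2° = -0.35057, so δ = -20.522°.
cos H₀ = −tan(+55.1°) tan(-20.522°) = 0.5366, H₀ = 1.0044 rad.
Bracket: H₀ sin φ sin δ + cos φ cos δ sin H₀ = 1.0044×0.82015×-0.35057 + 0.57215×0.93654×0.84384 = -0.288785 + 0.452164 = 0.163379.
Q̄ = (S₀/π) × [bracket] = (1361/π) × 0.163379 = 70.78 W/m².

Q̄ ≈ 70.8 W/m²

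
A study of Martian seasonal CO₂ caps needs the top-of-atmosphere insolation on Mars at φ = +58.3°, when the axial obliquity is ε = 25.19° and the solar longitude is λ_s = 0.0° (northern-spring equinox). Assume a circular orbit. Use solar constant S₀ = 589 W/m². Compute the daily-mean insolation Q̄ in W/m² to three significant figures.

Solar declination: sin δ = sin ε · sin λ_s = sin 25.19° × sin 0.0° = 0.00000, so δ = +0.000°.
cos H₀ = −tan(+58.3°) tan(+0.000°) = -0.0000, H₀ = 1.5708 rad.
Bracket: H₀ sin φ sin δ + cos φ cos δ sin H₀ = 1.5708×0.85081×0.00000 + 0.52547×1.00000×1.00000 = 0.000000 + 0.525470 = 0.525470.
Q̄ = (S₀/π) × [bracket] = (589/π) × 0.525470 = 98.52 W/m².

Q̄ ≈ 98.5 W/m²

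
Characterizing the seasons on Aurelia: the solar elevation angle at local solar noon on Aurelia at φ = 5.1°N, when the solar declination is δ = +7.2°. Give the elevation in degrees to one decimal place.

At local noon the hour angle is zero, so the zenith angle equals |φ − δ| = |+5.1° − (+7.200°)| = 2.100°.
Elevation = 90° − 2.100° = 87.9°.

87.9°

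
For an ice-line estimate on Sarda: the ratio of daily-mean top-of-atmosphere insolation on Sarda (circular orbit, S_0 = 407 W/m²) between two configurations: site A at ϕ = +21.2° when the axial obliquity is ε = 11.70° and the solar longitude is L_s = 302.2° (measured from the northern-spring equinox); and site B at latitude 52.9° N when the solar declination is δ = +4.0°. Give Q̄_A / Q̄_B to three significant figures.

Q̄_A / Q̄_B ≈ 1.19

— Configuration A (ϕ=+21.2°):
Solar declination: sin δ = sin ε · sin L_s = sin 11.70° × sin 302.2° = -0.17160, so δ = -9.881°.
cos h₀ = −tan(+21.2°) tan(-9.881°) = 0.0676, h₀ = 1.5032 rad.
Bracket: h₀ sin ϕ sin δ + cos ϕ cos δ sin h₀ = 1.5032×0.36162×-0.17160 + 0.93232×0.98517×0.99772 = -0.093280 + 0.916400 = 0.823120.
Q̄ = (S_0/π) × [bracket] = (407/π) × 0.823120 = 106.64 W/m².
— Configuration B (ϕ=+52.9°):
cos h₀ = −tan(+52.9°) tan(+4.000°) = -0.0925, h₀ = 1.6634 rad.
Bracket: h₀ sin ϕ sin δ + cos ϕ cos δ sin h₀ = 1.6634×0.79758×0.06976 + 0.60321×0.99756×0.99572 = 0.092550 + 0.599163 = 0.691713.
Q̄ = (S_0/π) × [bracket] = (407/π) × 0.691713 = 89.613 W/m².
Ratio Q̄_A / Q̄_B = 106.64 / 89.613 = 1.190.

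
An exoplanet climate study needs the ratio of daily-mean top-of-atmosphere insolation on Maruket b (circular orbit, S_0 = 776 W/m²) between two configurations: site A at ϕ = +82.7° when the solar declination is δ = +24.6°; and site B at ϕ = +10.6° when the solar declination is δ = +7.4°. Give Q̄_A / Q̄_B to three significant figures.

Q̄_A / Q̄_B ≈ 1.28

— Configuration A (ϕ=+82.7°):
cos h₀ = −tan(+82.7°) tan(+24.600°) = -3.5740 ≤ −1 ⇒ polar day, h₀ = π.
Bracket: h₀ sin ϕ sin δ + cos ϕ cos δ sin h₀ = 3.1416×0.99189×0.41628 + 0.12706×0.90924×0.00000 = 1.297179 + 0.000000 = 1.297179.
Q̄ = (S_0/π) × [bracket] = (776/π) × 1.297179 = 320.41 W/m².
— Configuration B (ϕ=+10.6°):
cos h₀ = −tan(+10.6°) tan(+7.400°) = -0.0243, h₀ = 1.5951 rad.
Bracket: h₀ sin ϕ sin δ + cos ϕ cos δ sin h₀ = 1.5951×0.18395×0.12880 + 0.98294×0.99167×0.99970 = 0.037792 + 0.974460 = 1.012252.
Q̄ = (S_0/π) × [bracket] = (776/π) × 1.012252 = 250.03 W/m².
Ratio Q̄_A / Q̄_B = 320.41 / 250.03 = 1.281.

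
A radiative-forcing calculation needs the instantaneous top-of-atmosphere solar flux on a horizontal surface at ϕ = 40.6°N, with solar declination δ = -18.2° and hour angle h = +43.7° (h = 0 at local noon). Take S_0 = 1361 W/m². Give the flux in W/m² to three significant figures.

433 W/m²

cos θ_z = sin ϕ sin δ + cos ϕ cos δ cos h = -0.203260 + 0.521466 = 0.318206.
Flux = S_0 · cos θ_z = 1361 × 0.318206 = 433.1 W/m².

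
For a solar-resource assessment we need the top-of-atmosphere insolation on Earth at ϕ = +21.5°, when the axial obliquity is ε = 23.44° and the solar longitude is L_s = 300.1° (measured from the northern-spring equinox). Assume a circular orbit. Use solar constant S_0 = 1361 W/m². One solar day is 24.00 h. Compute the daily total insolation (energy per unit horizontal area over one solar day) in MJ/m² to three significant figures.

25.6 MJ/m²

Solar declination: sin δ = sin ε · sin L_s = sin 23.44° × sin 300.1° = -0.34415, so δ = -20.130°.
cos h₀ = −tan(+21.5°) tan(-20.130°) = 0.1444, h₀ = 1.4259 rad.
Bracket: h₀ sin ϕ sin δ + cos ϕ cos δ sin h₀ = 1.4259×0.36650×-0.34415 + 0.93042×0.93892×0.98952 = -0.179850 + 0.864435 = 0.684585.
Q̄ = (S_0/π) × [bracket] = (1361/π) × 0.684585 = 296.58 W/m².
Daily total = Q̄ × 24.00 h × 3600 s/h = 296.58 × 24.00 × 3600 / 10⁶ = 25.62 MJ/m².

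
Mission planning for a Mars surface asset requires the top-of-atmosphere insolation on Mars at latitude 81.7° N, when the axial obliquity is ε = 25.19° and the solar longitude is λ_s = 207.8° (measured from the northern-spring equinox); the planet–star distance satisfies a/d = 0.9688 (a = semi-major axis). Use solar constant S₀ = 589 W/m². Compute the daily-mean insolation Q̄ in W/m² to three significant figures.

Solar declination: sin δ = sin ε · sin λ_s = sin 25.19° × sin 207.8° = -0.19850, so δ = -11.449°.
cos H₀ = −tan(+81.7°) tan(-11.449°) = 1.3883 ≥ 1 ⇒ polar night, H₀ = 0 and Q̄ = 0.
Inverse-square distance factor (a/d)² = 0.9688² = 0.938573.

Q̄ ≈ 0.00 W/m²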